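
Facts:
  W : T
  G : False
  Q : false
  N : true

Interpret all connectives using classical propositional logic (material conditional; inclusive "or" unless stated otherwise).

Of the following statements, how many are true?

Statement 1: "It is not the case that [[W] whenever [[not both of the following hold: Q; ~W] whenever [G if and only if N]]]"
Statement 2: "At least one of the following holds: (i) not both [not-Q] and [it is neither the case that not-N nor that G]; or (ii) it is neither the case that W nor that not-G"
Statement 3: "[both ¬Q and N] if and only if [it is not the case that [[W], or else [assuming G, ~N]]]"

0

Statement 1: Parsed as not (((G iff N) -> (Q nand not W)) -> W)

G iff N = False iff True = False
not W = not True = False
Q nand not W = False nand False = True
(G iff N) -> (Q nand not W) = False -> True = True
((G iff N) -> (Q nand not W)) -> W = True -> True = True
not (((G iff N) -> (Q nand not W)) -> W) = not True = False
Thus Statement 1 is false.

Statement 2: This is (not Q nand (not N nor G)) or (W nor not G).

not Q = not False = True
not N = not True = False
not N nor G = False nor False = True
not Q nand (not N nor G) = True nand True = False
not G = not False = True
W nor not G = True nor True = False
(not Q nand (not N nor G)) or (W nor not G) = False or False = False
So Statement 2 is false.

Statement 3: This is (not Q and N) iff not (W or (G -> not N)).

not Q = not False = True
not Q and N = True and True = True
not N = not True = False
G -> not N = False -> False = True
W or (G -> not N) = True or True = True
not (W or (G -> not N)) = not True = False
(not Q and N) iff not (W or (G -> not N)) = True iff False = False
So Statement 3 is false.

True statements: 0 (none).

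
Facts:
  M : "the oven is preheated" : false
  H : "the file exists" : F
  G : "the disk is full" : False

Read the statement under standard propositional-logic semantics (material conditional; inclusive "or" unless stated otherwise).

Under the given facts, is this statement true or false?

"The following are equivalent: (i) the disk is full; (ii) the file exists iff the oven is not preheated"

True.

This is G <-> (H <-> ~M).

~M = ~F = T
H <-> ~M = F <-> T = F
G <-> (H <-> ~M) = F <-> F = T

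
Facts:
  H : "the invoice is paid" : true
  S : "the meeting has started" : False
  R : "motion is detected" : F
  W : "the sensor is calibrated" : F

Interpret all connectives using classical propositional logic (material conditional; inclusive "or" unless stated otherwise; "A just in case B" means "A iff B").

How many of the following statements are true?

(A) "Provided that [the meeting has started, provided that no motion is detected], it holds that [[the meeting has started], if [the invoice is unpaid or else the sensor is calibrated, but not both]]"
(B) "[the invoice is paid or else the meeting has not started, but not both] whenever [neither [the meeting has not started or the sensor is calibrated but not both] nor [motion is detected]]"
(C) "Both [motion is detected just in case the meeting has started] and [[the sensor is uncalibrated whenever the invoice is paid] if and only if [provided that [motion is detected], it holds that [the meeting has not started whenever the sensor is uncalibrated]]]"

(A): Parsed as (~R -> S) -> ((~H xor W) -> S)

~R = ~F = T
~R -> S = T -> F = F
~H = ~T = F
~H xor W = F xor F = F
(~H xor W) -> S = F -> F = T
(~R -> S) -> ((~H xor W) -> S) = F -> T = T
So (A) is true.

(B): This is ((~S xor W) nor R) -> (H xor ~S).

~S = ~F = T
~S xor W = T xor F = T
(~S xor W) nor R = T nor F = F
~S = ~F = T
H xor ~S = T xor T = F
((~S xor W) nor R) -> (H xor ~S) = F -> F = T
So (B) is true.

(C): This is (R <-> S) & ((H -> ~W) <-> (R -> (~W -> ~S))).

R <-> S = F <-> F = T
~W = ~F = T
H -> ~W = T -> T = T
~W = ~F = T
~S = ~F = T
~W -> ~S = T -> T = T
R -> (~W -> ~S) = F -> T = T
(H -> ~W) <-> (R -> (~W -> ~S)) = T <-> T = T
(R <-> S) & ((H -> ~W) <-> (R -> (~W -> ~S))) = T & T = T
Hence (C) is true.

Count: 3.

3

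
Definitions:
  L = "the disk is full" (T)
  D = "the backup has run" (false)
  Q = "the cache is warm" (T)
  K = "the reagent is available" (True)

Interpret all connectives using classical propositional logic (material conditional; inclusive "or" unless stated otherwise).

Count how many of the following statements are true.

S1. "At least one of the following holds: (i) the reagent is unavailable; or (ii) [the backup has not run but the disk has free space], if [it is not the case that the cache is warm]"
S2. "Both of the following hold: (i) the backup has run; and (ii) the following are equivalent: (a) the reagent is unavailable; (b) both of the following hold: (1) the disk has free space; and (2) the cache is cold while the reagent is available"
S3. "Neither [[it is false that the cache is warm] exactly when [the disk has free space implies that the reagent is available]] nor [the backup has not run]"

1

S1: Formalization: ~K | (~Q -> (~D & ~L))

~K = ~T = F
~Q = ~T = F
~D = ~F = T
~L = ~T = F
~D & ~L = T & F = F
~Q -> (~D & ~L) = F -> F = T
~K | (~Q -> (~D & ~L)) = F | T = T
Hence S1 is true.

S2: Formalization: D & (~K <-> (~L & (~Q & K)))

~K = ~T = F
~L = ~T = F
~Q = ~T = F
~Q & K = F & T = F
~L & (~Q & K) = F & F = F
~K <-> (~L & (~Q & K)) = F <-> F = T
D & (~K <-> (~L & (~Q & K))) = F & T = F
Thus S2 is false.

S3: This is (~Q <-> (~L -> K)) nor ~D.

~Q = ~T = F
~L = ~T = F
~L -> K = F -> T = T
~Q <-> (~L -> K) = F <-> T = F
~D = ~F = T
(~Q <-> (~L -> K)) nor ~D = F nor T = F
So S3 is false.

1 of the 3 statements is true.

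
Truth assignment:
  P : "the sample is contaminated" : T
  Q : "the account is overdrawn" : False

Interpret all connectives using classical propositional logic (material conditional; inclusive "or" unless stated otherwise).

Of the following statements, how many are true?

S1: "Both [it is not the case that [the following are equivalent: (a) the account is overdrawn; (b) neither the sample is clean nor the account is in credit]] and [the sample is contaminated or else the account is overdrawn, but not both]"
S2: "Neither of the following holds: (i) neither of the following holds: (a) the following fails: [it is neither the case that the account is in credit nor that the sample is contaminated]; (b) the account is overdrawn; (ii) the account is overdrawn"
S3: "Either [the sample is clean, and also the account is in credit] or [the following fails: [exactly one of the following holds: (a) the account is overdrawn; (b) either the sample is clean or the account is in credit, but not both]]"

1

S1: Parsed as not (Q iff (not P nor not Q)) and (P xor Q)

not P = not True = False
not Q = not False = True
not P nor not Q = False nor True = False
Q iff (not P nor not Q) = False iff False = True
not (Q iff (not P nor not Q)) = not True = False
P xor Q = True xor False = True
not (Q iff (not P nor not Q)) and (P xor Q) = False and True = False
Thus S1 is false.

S2: In symbols: (not (not Q nor P) nor Q) nor Q

not Q = not False = True
not Q nor P = True nor True = False
not (not Q nor P) = not False = True
not (not Q nor P) nor Q = True nor False = False
(not (not Q nor P) nor Q) nor Q = False nor False = True
Hence S2 is true.

S3: This is (not P and not Q) or not (Q xor (not P xor not Q)).

not P = not True = False
not Q = not False = True
not P and not Q = False and True = False
not P = not True = False
not Q = not False = True
not P xor not Q = False xor True = True
Q xor (not P xor not Q) = False xor True = True
not (Q xor (not P xor not Q)) = not True = False
(not P and not Q) or not (Q xor (not P xor not Q)) = False or False = False
So S3 is false.

Count: 1.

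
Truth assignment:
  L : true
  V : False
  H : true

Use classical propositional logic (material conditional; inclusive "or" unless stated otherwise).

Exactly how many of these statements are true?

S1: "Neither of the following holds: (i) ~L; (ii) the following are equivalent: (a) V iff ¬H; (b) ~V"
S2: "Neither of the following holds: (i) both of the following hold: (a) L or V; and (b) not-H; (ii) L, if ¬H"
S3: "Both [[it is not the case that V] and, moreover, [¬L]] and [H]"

0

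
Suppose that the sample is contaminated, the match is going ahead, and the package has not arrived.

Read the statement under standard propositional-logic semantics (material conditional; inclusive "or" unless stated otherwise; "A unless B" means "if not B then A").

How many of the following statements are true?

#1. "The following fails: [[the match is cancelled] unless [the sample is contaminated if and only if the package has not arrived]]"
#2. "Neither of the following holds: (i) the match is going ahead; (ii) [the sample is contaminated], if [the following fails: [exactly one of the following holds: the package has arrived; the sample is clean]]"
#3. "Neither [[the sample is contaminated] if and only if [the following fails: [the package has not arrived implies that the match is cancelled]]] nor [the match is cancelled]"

0

Let Q = "the match is cancelled" (F), P = "the sample is contaminated" (T), R = "the package has arrived" (F).

#1: Formalization: ~(Q | (P <-> ~R))

~R = ~F = T
P <-> ~R = T <-> T = T
Q | (P <-> ~R) = F | T = T
~(Q | (P <-> ~R)) = ~T = F
So #1 is false.

#2: Parsed as ~Q nor (~(R xor ~P) -> P)

~Q = ~F = T
~P = ~T = F
R xor ~P = F xor F = F
~(R xor ~P) = ~F = T
~(R xor ~P) -> P = T -> T = T
~Q nor (~(R xor ~P) -> P) = T nor T = F
Thus #2 is false.

#3: Parsed as (P <-> ~(~R -> Q)) nor Q

~R = ~F = T
~R -> Q = T -> F = F
~(~R -> Q) = ~F = T
P <-> ~(~R -> Q) = T <-> T = T
(P <-> ~(~R -> Q)) nor Q = T nor F = F
Hence #3 is false.

0 of the 3 statements are true (none).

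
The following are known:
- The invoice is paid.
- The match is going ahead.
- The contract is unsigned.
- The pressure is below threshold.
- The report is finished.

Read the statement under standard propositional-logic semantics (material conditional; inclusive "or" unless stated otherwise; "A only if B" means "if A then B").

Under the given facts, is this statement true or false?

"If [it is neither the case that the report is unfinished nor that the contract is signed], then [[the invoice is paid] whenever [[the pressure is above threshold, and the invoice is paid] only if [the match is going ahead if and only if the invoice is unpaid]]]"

The statement is true.

Let L = "the report is finished" (True), U = "the contract is signed" (False), N = "the pressure is above threshold" (False), W = "the invoice is paid" (True), H = "the match is cancelled" (False).
Formalization: (not L nor U) -> (((N and W) -> (not H iff not W)) -> W)

not L = not True = False
not L nor U = False nor False = True
N and W = False and True = False
not H = not False = True
not W = not True = False
not H iff not W = True iff False = False
(N and W) -> (not H iff not W) = False -> False = True
((N and W) -> (not H iff not W)) -> W = True -> True = True
(not L nor U) -> (((N and W) -> (not H iff not W)) -> W) = True -> True = True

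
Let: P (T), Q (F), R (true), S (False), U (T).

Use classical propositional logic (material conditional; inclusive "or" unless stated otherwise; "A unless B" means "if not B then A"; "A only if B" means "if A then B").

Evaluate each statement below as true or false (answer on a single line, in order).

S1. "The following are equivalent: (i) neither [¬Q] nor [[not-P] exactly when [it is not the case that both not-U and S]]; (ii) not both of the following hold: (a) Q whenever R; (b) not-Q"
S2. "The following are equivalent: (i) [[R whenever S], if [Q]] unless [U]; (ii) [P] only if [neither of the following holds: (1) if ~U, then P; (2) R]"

S1 False, S2 False

S1: Formalization: (not Q nor (not P iff (not U nand S))) iff ((R -> Q) nand not Q)

not Q = not False = True
not P = not True = False
not U = not True = False
not U nand S = False nand False = True
not P iff (not U nand S) = False iff True = False
not Q nor (not P iff (not U nand S)) = True nor False = False
R -> Q = True -> False = False
not Q = not False = True
(R -> Q) nand not Q = False nand True = True
(not Q nor (not P iff (not U nand S))) iff ((R -> Q) nand not Q) = False iff True = False
So S1 is false.

S2: Formalization: ((Q -> (S -> R)) or U) iff (P -> ((not U -> P) nor R))

S -> R = False -> True = True
Q -> (S -> R) = False -> True = True
(Q -> (S -> R)) or U = True or True = True
not U = not True = False
not U -> P = False -> True = True
(not U -> P) nor R = True nor True = False
P -> ((not U -> P) nor R) = True -> False = False
((Q -> (S -> R)) or U) iff (P -> ((not U -> P) nor R)) = True iff False = False
So S2 is false.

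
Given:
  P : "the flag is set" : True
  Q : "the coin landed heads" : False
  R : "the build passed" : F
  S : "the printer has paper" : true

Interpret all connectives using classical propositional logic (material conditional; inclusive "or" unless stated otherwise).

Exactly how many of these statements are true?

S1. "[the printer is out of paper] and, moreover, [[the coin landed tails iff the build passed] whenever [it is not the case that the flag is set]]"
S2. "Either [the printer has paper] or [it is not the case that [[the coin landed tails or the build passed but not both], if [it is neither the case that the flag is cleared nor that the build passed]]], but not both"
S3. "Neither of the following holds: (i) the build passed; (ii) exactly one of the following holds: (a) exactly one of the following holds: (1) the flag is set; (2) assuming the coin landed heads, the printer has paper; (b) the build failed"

1

S1: In symbols: ~S & (~P -> (~Q <-> R))

~S = ~T = F
~P = ~T = F
~Q = ~F = T
~Q <-> R = T <-> F = F
~P -> (~Q <-> R) = F -> F = T
~S & (~P -> (~Q <-> R)) = F & T = F
Hence S1 is false.

S2: Parsed as S xor ~((~P nor R) -> (~Q xor R))

~P = ~T = F
~P nor R = F nor F = T
~Q = ~F = T
~Q xor R = T xor F = T
(~P nor R) -> (~Q xor R) = T -> T = T
~((~P nor R) -> (~Q xor R)) = ~T = F
S xor ~((~P nor R) -> (~Q xor R)) = T xor F = T
Hence S2 is true.

S3: This is R nor ((P xor (Q -> S)) xor ~R).

Q -> S = F -> T = T
P xor (Q -> S) = T xor T = F
~R = ~F = T
(P xor (Q -> S)) xor ~R = F xor T = T
R nor ((P xor (Q -> S)) xor ~R) = F nor T = F
So S3 is false.

1 of the 3 statements is true.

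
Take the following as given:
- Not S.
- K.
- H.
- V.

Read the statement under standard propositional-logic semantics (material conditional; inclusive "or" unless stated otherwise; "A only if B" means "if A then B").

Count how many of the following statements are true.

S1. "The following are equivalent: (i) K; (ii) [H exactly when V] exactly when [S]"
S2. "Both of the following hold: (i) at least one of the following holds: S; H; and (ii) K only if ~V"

S1: This is K iff ((H iff V) iff S).

H iff V = True iff True = True
(H iff V) iff S = True iff False = False
K iff ((H iff V) iff S) = True iff False = False
Hence S1 is false.

S2: Formalization: (S or H) and (K -> not V)

S or H = False or True = True
not V = not True = False
K -> not V = True -> False = False
(S or H) and (K -> not V) = True and False = False
So S2 is false.

0 of the 2 statements are true (none).

0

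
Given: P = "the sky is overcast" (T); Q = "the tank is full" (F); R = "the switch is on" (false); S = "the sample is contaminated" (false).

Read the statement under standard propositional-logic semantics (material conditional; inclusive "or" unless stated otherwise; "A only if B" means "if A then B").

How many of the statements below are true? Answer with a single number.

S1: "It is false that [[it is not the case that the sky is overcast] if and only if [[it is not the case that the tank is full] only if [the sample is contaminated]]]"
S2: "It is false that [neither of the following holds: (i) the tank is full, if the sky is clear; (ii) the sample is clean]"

S1: Parsed as ~(~P <-> (~Q -> S))

~P = ~T = F
~Q = ~F = T
~Q -> S = T -> F = F
~P <-> (~Q -> S) = F <-> F = T
~(~P <-> (~Q -> S)) = ~T = F
So S1 is false.

S2: Formalization: ~((~P -> Q) nor ~S)

~P = ~T = F
~P -> Q = F -> F = T
~S = ~F = T
(~P -> Q) nor ~S = T nor T = F
~((~P -> Q) nor ~S) = ~F = T
So S2 is true.

True statements: 1 (S2).

1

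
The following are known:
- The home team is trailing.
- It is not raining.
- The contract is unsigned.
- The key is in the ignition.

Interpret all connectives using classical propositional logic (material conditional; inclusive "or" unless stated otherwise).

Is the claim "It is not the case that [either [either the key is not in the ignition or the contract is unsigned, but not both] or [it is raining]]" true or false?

False.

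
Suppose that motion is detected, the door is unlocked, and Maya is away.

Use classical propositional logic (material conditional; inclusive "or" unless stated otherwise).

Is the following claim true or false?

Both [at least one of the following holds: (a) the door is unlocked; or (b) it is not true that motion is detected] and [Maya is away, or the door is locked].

true

Let G = "the door is locked" (F), H = "motion is detected" (T), U = "Maya is at home" (F).
This is (~G | ~H) & (~U | G).

~G = ~F = T
~H = ~T = F
~G | ~H = T | F = T
~U = ~F = T
~U | G = T | F = T
(~G | ~H) & (~U | G) = T & T = T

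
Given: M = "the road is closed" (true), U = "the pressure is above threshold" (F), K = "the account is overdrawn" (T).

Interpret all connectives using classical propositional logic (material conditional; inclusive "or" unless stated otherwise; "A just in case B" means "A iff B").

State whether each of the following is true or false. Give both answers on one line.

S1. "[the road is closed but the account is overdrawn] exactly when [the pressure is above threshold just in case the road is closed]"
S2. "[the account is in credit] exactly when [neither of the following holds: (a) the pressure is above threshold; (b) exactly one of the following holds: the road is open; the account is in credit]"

S1 false / S2 false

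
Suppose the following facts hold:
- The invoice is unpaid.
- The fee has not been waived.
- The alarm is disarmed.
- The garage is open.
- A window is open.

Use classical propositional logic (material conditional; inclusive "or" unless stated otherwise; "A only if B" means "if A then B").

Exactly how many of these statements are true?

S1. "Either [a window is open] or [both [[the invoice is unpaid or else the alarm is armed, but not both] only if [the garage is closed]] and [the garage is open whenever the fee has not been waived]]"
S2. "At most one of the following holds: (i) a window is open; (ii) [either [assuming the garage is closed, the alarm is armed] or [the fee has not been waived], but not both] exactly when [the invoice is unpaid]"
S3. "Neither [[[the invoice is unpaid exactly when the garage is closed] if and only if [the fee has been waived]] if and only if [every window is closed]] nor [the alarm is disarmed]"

Let P = "a window is open" (T), W = "the invoice is paid" (F), Q = "the alarm is armed" (F), K = "the garage is closed" (F), N = "the fee has been waived" (F).

S1: Parsed as P ∨ (((¬W ⊕ Q) → K) ∧ (¬N → ¬K))

¬W = ¬F = T
¬W ⊕ Q = T ⊕ F = T
(¬W ⊕ Q) → K = T → F = F
¬N = ¬F = T
¬K = ¬F = T
¬N → ¬K = T → T = T
((¬W ⊕ Q) → K) ∧ (¬N → ¬K) = F ∧ T = F
P ∨ (((¬W ⊕ Q) → K) ∧ (¬N → ¬K)) = T ∨ F = T
Thus S1 is true.

S2: This is P ↑ (((K → Q) ⊕ ¬N) ↔ ¬W).

K → Q = F → F = T
¬N = ¬F = T
(K → Q) ⊕ ¬N = T ⊕ T = F
¬W = ¬F = T
((K → Q) ⊕ ¬N) ↔ ¬W = F ↔ T = F
P ↑ (((K → Q) ⊕ ¬N) ↔ ¬W) = T ↑ F = T
So S2 is true.

S3: In symbols: (((¬W ↔ K) ↔ N) ↔ ¬P) ↓ ¬Q

¬W = ¬F = T
¬W ↔ K = T ↔ F = F
(¬W ↔ K) ↔ N = F ↔ F = T
¬P = ¬T = F
((¬W ↔ K) ↔ N) ↔ ¬P = T ↔ F = F
¬Q = ¬F = T
(((¬W ↔ K) ↔ N) ↔ ¬P) ↓ ¬Q = F ↓ T = F
Thus S3 is false.

Count: 2.

2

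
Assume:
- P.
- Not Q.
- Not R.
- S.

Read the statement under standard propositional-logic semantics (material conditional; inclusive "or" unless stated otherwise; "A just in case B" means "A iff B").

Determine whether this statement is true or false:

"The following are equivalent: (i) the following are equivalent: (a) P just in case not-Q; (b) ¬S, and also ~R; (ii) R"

True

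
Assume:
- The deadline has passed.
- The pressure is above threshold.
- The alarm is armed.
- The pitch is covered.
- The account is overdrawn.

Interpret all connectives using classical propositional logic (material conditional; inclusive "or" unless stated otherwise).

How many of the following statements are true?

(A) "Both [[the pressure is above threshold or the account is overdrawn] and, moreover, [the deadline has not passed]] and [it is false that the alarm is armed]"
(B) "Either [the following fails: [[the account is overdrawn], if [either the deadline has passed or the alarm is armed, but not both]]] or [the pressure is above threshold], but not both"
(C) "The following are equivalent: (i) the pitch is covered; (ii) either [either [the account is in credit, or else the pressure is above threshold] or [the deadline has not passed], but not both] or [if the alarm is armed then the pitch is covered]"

Let U = "the pressure is above threshold" (T), K = "the account is overdrawn" (T), N = "the deadline has passed" (T), H = "the alarm is armed" (T), P = "the pitch is covered" (T).

(A): Formalization: ((U | K) & ~N) & ~H

U | K = T | T = T
~N = ~T = F
(U | K) & ~N = T & F = F
~H = ~T = F
((U | K) & ~N) & ~H = F & F = F
Thus (A) is false.

(B): Parsed as ~((N xor H) -> K) xor U

N xor H = T xor T = F
(N xor H) -> K = F -> T = T
~((N xor H) -> K) = ~T = F
~((N xor H) -> K) xor U = F xor T = T
Hence (B) is true.

(C): Formalization: P <-> (((~K | U) xor ~N) | (H -> P))

~K = ~T = F
~K | U = F | T = T
~N = ~T = F
(~K | U) xor ~N = T xor F = T
H -> P = T -> T = T
((~K | U) xor ~N) | (H -> P) = T | T = T
P <-> (((~K | U) xor ~N) | (H -> P)) = T <-> T = T
Hence (C) is true.

Count: 2.

2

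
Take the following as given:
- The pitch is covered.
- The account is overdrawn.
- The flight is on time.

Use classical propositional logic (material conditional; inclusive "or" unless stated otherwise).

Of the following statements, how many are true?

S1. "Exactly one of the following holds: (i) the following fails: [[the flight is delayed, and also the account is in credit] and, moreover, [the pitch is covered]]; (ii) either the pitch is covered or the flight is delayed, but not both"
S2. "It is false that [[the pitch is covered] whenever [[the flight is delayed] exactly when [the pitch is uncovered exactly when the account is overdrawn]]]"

0

Let R = "the flight is delayed" (F), Q = "the account is overdrawn" (T), P = "the pitch is covered" (T).

S1: In symbols: ~((R & ~Q) & P) xor (P xor R)

~Q = ~T = F
R & ~Q = F & F = F
(R & ~Q) & P = F & T = F
~((R & ~Q) & P) = ~F = T
P xor R = T xor F = T
~((R & ~Q) & P) xor (P xor R) = T xor T = F
So S1 is false.

S2: In symbols: ~((R <-> (~P <-> Q)) -> P)

~P = ~T = F
~P <-> Q = F <-> T = F
R <-> (~P <-> Q) = F <-> F = T
(R <-> (~P <-> Q)) -> P = T -> T = T
~((R <-> (~P <-> Q)) -> P) = ~T = F
Hence S2 is false.

Count: 0.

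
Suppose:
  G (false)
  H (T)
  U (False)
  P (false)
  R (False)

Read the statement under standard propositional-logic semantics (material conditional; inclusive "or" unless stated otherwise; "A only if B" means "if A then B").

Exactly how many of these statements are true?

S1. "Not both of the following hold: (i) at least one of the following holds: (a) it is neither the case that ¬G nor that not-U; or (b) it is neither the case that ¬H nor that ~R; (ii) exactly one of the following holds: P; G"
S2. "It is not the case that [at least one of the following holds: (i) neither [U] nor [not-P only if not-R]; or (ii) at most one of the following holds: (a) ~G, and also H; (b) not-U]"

2

S1: Parsed as ((¬G ↓ ¬U) ∨ (¬H ↓ ¬R)) ↑ (P ⊕ G)

¬G = ¬F = T
¬U = ¬F = T
¬G ↓ ¬U = T ↓ T = F
¬H = ¬T = F
¬R = ¬F = T
¬H ↓ ¬R = F ↓ T = F
(¬G ↓ ¬U) ∨ (¬H ↓ ¬R) = F ∨ F = F
P ⊕ G = F ⊕ F = F
((¬G ↓ ¬U) ∨ (¬H ↓ ¬R)) ↑ (P ⊕ G) = F ↑ F = T
Hence S1 is true.

S2: Parsed as ¬((U ↓ (¬P → ¬R)) ∨ ((¬G ∧ H) ↑ ¬U))

¬P = ¬F = T
¬R = ¬F = T
¬P → ¬R = T → T = T
U ↓ (¬P → ¬R) = F ↓ T = F
¬G = ¬F = T
¬G ∧ H = T ∧ T = T
¬U = ¬F = T
(¬G ∧ H) ↑ ¬U = T ↑ T = F
(U ↓ (¬P → ¬R)) ∨ ((¬G ∧ H) ↑ ¬U) = F ∨ F = F
¬((U ↓ (¬P → ¬R)) ∨ ((¬G ∧ H) ↑ ¬U)) = ¬F = T
Hence S2 is true.

2 of the 2 statements are true (S1, S2).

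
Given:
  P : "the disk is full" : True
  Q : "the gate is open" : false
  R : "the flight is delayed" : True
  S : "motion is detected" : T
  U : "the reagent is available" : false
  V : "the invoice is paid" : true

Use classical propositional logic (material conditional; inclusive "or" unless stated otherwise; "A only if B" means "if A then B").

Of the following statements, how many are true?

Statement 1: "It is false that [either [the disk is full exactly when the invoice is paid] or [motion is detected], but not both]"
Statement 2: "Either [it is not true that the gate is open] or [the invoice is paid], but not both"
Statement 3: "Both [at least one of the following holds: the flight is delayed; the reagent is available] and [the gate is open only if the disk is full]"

Statement 1: In symbols: ¬((P ↔ V) ⊕ S)

P ↔ V = T ↔ T = T
(P ↔ V) ⊕ S = T ⊕ T = F
¬((P ↔ V) ⊕ S) = ¬F = T
Hence Statement 1 is true.

Statement 2: Parsed as ¬Q ⊕ V

¬Q = ¬F = T
¬Q ⊕ V = T ⊕ T = F
Hence Statement 2 is false.

Statement 3: Formalization: (R ∨ U) ∧ (Q → P)

R ∨ U = T ∨ F = T
Q → P = F → T = T
(R ∨ U) ∧ (Q → P) = T ∧ T = T
So Statement 3 is true.

Count: 2.

2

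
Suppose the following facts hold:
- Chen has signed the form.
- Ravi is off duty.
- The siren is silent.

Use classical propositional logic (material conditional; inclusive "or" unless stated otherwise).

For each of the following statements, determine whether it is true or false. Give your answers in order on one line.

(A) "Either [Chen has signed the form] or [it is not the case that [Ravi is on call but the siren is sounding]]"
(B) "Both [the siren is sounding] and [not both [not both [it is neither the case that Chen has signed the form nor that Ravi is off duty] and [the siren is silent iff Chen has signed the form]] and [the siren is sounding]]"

Let U = "Chen has signed the form" (T), W = "Ravi is on call" (F), N = "the siren is sounding" (F).

(A): Parsed as U | ~(W & N)

W & N = F & F = F
~(W & N) = ~F = T
U | ~(W & N) = T | T = T
So (A) is true.

(B): In symbols: N & (((U nor ~W) nand (~N <-> U)) nand N)

~W = ~F = T
U nor ~W = T nor T = F
~N = ~F = T
~N <-> U = T <-> T = T
(U nor ~W) nand (~N <-> U) = F nand T = T
((U nor ~W) nand (~N <-> U)) nand N = T nand F = T
N & (((U nor ~W) nand (~N <-> U)) nand N) = F & T = F
Hence (B) is false.

(A) true, (B) false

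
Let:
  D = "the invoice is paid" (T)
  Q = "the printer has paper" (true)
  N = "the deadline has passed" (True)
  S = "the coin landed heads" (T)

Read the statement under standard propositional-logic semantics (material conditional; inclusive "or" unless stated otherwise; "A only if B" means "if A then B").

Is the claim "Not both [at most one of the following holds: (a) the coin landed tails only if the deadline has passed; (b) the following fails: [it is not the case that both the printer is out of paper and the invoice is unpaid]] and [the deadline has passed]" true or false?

False.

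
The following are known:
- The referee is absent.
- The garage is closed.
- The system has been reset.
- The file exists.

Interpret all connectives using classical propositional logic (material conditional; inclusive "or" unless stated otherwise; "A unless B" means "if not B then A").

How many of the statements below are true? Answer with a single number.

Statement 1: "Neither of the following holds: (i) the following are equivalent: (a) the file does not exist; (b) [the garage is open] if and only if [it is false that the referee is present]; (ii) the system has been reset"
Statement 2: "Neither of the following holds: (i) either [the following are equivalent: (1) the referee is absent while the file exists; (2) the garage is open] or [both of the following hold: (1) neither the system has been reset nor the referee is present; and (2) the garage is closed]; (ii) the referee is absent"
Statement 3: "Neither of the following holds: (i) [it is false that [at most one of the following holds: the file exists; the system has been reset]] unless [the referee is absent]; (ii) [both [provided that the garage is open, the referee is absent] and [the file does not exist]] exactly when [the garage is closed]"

0

Let R = "the file exists" (True), S = "the garage is closed" (True), K = "the referee is present" (False), D = "the system has been reset" (True).

Statement 1: In symbols: (not R iff (not S iff not K)) nor D

not R = not True = False
not S = not True = False
not K = not False = True
not S iff not K = False iff True = False
not R iff (not S iff not K) = False iff False = True
(not R iff (not S iff not K)) nor D = True nor True = False
Thus Statement 1 is false.

Statement 2: Formalization: (((not K and R) iff not S) or ((D nor K) and S)) nor not K

not K = not False = True
not K and R = True and True = True
not S = not True = False
(not K and R) iff not S = True iff False = False
D nor K = True nor False = False
(D nor K) and S = False and True = False
((not K and R) iff not S) or ((D nor K) and S) = False or False = False
not K = not False = True
(((not K and R) iff not S) or ((D nor K) and S)) nor not K = False nor True = False
So Statement 2 is false.

Statement 3: Parsed as (not (R nand D) or not K) nor (((not S -> not K) and not R) iff S)

R nand D = True nand True = False
not (R nand D) = not False = True
not K = not False = True
not (R nand D) or not K = True or True = True
not S = not True = False
not K = not False = True
not S -> not K = False -> True = True
not R = not True = False
(not S -> not K) and not R = True and False = False
((not S -> not K) and not R) iff S = False iff True = False
(not (R nand D) or not K) nor (((not S -> not K) and not R) iff S) = True nor False = False
Thus Statement 3 is false.

0 of the 3 statements are true (none).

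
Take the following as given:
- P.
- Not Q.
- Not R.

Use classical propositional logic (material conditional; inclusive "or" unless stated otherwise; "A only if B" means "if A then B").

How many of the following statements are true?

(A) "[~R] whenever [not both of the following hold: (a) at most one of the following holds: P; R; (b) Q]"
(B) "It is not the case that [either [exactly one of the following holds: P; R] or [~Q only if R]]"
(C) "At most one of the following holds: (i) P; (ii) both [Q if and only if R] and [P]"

1

(A): This is ((P nand R) nand Q) -> ~R.

P nand R = T nand F = T
(P nand R) nand Q = T nand F = T
~R = ~F = T
((P nand R) nand Q) -> ~R = T -> T = T
Thus (A) is true.

(B): Formalization: ~((P xor R) | (~Q -> R))

P xor R = T xor F = T
~Q = ~F = T
~Q -> R = T -> F = F
(P xor R) | (~Q -> R) = T | F = T
~((P xor R) | (~Q -> R)) = ~T = F
Hence (B) is false.

(C): In symbols: P nand ((Q <-> R) & P)

Q <-> R = F <-> F = T
(Q <-> R) & P = T & T = T
P nand ((Q <-> R) & P) = T nand T = F
So (C) is false.

1 of the 3 statements is true ((A)).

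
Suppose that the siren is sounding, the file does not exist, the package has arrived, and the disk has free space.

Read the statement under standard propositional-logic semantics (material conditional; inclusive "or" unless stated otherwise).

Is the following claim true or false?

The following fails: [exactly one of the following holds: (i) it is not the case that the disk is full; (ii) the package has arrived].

true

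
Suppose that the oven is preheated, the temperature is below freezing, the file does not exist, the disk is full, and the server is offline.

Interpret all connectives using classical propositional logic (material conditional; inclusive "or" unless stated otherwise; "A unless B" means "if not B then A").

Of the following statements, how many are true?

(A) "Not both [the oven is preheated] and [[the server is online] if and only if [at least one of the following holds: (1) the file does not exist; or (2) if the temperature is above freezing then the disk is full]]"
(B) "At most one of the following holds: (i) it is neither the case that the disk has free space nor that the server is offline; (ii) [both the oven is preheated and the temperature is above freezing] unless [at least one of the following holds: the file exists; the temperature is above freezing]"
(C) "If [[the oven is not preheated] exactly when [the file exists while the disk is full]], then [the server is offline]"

3

Let G = "the oven is preheated" (T), M = "the server is online" (F), L = "the file exists" (F), U = "the temperature is below freezing" (T), R = "the disk is full" (T).

(A): This is G nand (M <-> (~L | (~U -> R))).

~L = ~F = T
~U = ~T = F
~U -> R = F -> T = T
~L | (~U -> R) = T | T = T
M <-> (~L | (~U -> R)) = F <-> T = F
G nand (M <-> (~L | (~U -> R))) = T nand F = T
So (A) is true.

(B): Formalization: (~R nor ~M) nand ((G & ~U) | (L | ~U))

~R = ~T = F
~M = ~F = T
~R nor ~M = F nor T = F
~U = ~T = F
G & ~U = T & F = F
~U = ~T = F
L | ~U = F | F = F
(G & ~U) | (L | ~U) = F | F = F
(~R nor ~M) nand ((G & ~U) | (L | ~U)) = F nand F = T
So (B) is true.

(C): Parsed as (~G <-> (L & R)) -> ~M

~G = ~T = F
L & R = F & T = F
~G <-> (L & R) = F <-> F = T
~M = ~F = T
(~G <-> (L & R)) -> ~M = T -> T = T
So (C) is true.

True statements: 3.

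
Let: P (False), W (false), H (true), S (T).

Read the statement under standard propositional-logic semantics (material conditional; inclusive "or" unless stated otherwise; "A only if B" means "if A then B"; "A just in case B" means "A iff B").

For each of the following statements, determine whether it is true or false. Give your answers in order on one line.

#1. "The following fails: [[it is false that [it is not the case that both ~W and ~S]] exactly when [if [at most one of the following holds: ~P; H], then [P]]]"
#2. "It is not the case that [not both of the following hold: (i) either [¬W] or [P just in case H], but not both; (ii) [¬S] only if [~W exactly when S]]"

#1 True; #2 True

#1: In symbols: not (not (not W nand not S) iff ((not P nand H) -> P))

not W = not False = True
not S = not True = False
not W nand not S = True nand False = True
not (not W nand not S) = not True = False
not P = not False = True
not P nand H = True nand True = False
(not P nand H) -> P = False -> False = True
not (not W nand not S) iff ((not P nand H) -> P) = False iff True = False
not (not (not W nand not S) iff ((not P nand H) -> P)) = not False = True
Hence #1 is true.

#2: This is not ((not W xor (P iff H)) nand (not S -> (not W iff S))).

not W = not False = True
P iff H = False iff True = False
not W xor (P iff H) = True xor False = True
not S = not True = False
not W = not False = True
not W iff S = True iff True = True
not S -> (not W iff S) = False -> True = True
(not W xor (P iff H)) nand (not S -> (not W iff S)) = True nand True = False
not ((not W xor (P iff H)) nand (not S -> (not W iff S))) = not False = True
Thus #2 is true.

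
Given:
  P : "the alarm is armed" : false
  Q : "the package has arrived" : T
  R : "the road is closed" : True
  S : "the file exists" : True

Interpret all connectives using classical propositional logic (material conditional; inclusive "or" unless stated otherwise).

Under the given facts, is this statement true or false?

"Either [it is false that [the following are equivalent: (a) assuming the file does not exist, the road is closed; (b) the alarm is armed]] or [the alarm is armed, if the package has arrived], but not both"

This is not ((not S -> R) iff P) xor (Q -> P).

not S = not True = False
not S -> R = False -> True = True
(not S -> R) iff P = True iff False = False
not ((not S -> R) iff P) = not False = True
Q -> P = True -> False = False
not ((not S -> R) iff P) xor (Q -> P) = True xor False = True

The statement is true.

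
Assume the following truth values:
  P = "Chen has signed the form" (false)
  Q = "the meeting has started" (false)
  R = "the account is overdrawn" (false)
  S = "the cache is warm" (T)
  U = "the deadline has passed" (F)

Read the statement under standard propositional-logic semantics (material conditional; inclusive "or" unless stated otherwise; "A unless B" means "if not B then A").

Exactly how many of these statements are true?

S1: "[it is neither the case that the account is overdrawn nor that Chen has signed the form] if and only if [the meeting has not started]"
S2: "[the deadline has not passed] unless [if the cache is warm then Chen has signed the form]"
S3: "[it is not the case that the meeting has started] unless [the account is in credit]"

S1: This is (R nor P) <-> ~Q.

R nor P = F nor F = T
~Q = ~F = T
(R nor P) <-> ~Q = T <-> T = T
Hence S1 is true.

S2: Formalization: ~U | (S -> P)

~U = ~F = T
S -> P = T -> F = F
~U | (S -> P) = T | F = T
Hence S2 is true.

S3: This is ~Q | ~R.

~Q = ~F = T
~R = ~F = T
~Q | ~R = T | T = T
Thus S3 is true.

3 of the 3 statements are true.

3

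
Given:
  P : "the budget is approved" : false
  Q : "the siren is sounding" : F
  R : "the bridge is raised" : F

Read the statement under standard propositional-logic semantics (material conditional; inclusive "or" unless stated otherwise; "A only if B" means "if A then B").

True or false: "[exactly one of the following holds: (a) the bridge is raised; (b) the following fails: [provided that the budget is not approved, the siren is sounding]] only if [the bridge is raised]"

The statement is false.

Parsed as (R ⊕ ¬(¬P → Q)) → R

¬P = ¬F = T
¬P → Q = T → F = F
¬(¬P → Q) = ¬F = T
R ⊕ ¬(¬P → Q) = F ⊕ T = T
(R ⊕ ¬(¬P → Q)) → R = T → F = F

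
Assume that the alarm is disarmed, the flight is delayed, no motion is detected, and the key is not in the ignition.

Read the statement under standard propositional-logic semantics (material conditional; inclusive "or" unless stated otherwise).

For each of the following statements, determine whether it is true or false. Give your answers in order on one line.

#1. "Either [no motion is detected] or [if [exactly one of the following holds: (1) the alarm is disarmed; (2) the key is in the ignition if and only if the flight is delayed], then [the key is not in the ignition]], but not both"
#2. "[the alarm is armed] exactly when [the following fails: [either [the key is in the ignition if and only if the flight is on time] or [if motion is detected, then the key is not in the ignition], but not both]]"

#1 False / #2 False

Let V = "motion is detected" (F), U = "the alarm is armed" (F), G = "the key is in the ignition" (F), W = "the flight is delayed" (T).

#1: In symbols: ~V xor ((~U xor (G <-> W)) -> ~G)

~V = ~F = T
~U = ~F = T
G <-> W = F <-> T = F
~U xor (G <-> W) = T xor F = T
~G = ~F = T
(~U xor (G <-> W)) -> ~G = T -> T = T
~V xor ((~U xor (G <-> W)) -> ~G) = T xor T = F
Thus #1 is false.

#2: Formalization: U <-> ~((G <-> ~W) xor (V -> ~G))

~W = ~T = F
G <-> ~W = F <-> F = T
~G = ~F = T
V -> ~G = F -> T = T
(G <-> ~W) xor (V -> ~G) = T xor T = F
~((G <-> ~W) xor (V -> ~G)) = ~F = T
U <-> ~((G <-> ~W) xor (V -> ~G)) = F <-> T = F
Hence #2 is false.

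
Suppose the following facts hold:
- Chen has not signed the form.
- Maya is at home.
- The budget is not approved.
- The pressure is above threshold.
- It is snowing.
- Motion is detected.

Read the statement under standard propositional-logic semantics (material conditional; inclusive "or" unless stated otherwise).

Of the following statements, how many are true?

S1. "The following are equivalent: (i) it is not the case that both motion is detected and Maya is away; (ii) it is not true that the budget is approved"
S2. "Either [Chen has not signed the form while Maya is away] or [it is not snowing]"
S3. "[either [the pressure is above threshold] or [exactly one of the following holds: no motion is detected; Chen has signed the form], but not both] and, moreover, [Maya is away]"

Let R = "motion is detected" (True), L = "Maya is at home" (True), P = "the budget is approved" (False), D = "Chen has signed the form" (False), H = "it is snowing" (True), N = "the pressure is above threshold" (True).

S1: In symbols: (R nand not L) iff not P

not L = not True = False
R nand not L = True nand False = True
not P = not False = True
(R nand not L) iff not P = True iff True = True
So S1 is true.

S2: Formalization: (not D and not L) or not H

not D = not False = True
not L = not True = False
not D and not L = True and False = False
not H = not True = False
(not D and not L) or not H = False or False = False
Thus S2 is false.

S3: In symbols: (N xor (not R xor D)) and not L

not R = not True = False
not R xor D = False xor False = False
N xor (not R xor D) = True xor False = True
not L = not True = False
(N xor (not R xor D)) and not L = True and False = False
So S3 is false.

True statements: 1.

1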